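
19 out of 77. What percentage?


Percentage = (part / whole) × 100
= (19 / 77) × 100
≈ 24.68%

24.68%


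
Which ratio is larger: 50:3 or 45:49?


50/3 = 16.6667
45/49 = 0.9184
16.6667 > 0.9184, so 50:3 is greater
= 50:3

50:3


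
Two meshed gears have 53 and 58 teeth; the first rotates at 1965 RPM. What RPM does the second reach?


Gear ratio = 53:58 = 53:58
RPM_B = RPM_A × (teeth_A / teeth_B)
= 1965 × (53/58)
= 1795.6 RPM

1795.6 RPM


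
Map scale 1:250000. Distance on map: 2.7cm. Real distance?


Real distance = map distance × scale
= 2.7cm × 250000
= 675000 cm = 6750.0 m
= 6.750 km

6.750 km


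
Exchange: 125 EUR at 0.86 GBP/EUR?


Amount × rate = 125 × 0.86
= 107.50 GBP

107.50 GBP


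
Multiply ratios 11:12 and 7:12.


Compound ratio = (11×7) : (12×12)
= 77:144
GCD = 1
= 77:144

77:144


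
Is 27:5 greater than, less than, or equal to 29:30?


27/5 = 5.4000
29/30 = 0.9667
5.4000 > 0.9667, so 27:5 is greater
= greater than

greater than


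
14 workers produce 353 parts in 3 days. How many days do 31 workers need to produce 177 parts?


Days ∝ work / workers, so d₂ = d₁ × (m₁/m₂) × (w₂/w₁)
Workers factor (inverse): 14/31 ≈ 0.4516
Work factor (direct): 177/353 ≈ 0.5014
d₂ = 3 × 14/31 × 177/353 = (3 × 14 × 177) / (31 × 353) = 7434/10943
≈ 0.68 days

0.68 days


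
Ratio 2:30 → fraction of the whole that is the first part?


Total parts = 2 + 30 = 32
First part: 2/32 = 1/16
= 1/16

1/16


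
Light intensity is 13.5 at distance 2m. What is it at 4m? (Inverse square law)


I₁d₁² = I₂d₂²
I₂ = I₁ × (d₁/d₂)²
= 13.5 × (2/4)²
= 13.5 × 4/16
= 54/16
= 3.3750

3.3750


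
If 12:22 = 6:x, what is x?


Cross multiply: 12 × x = 22 × 6
12x = 132
x = 132 / 12
= 11.00

11.00


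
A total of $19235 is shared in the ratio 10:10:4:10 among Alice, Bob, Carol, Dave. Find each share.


Total parts = 10 + 10 + 4 + 10 = 34
Alice: 19235 × 10/34 = 5657.35
Bob: 19235 × 10/34 = 5657.35
Carol: 19235 × 4/34 = 2262.94
Dave: 19235 × 10/34 = 5657.35
= Alice: $5657.35, Bob: $5657.35, Carol: $2262.94, Dave: $5657.35

Alice: $5657.35, Bob: $5657.35, Carol: $2262.94, Dave: $5657.35


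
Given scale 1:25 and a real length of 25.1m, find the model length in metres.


Model size = real / scale
= 25.1 / 25
= 1.0040 m

1.0040 m


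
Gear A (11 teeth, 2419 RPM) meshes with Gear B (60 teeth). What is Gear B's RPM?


Gear ratio = 11:60 = 11:60
RPM_B = RPM_A × (teeth_A / teeth_B)
= 2419 × (11/60)
= 443.5 RPM

443.5 RPM


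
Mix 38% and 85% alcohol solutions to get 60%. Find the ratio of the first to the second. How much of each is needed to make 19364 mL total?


Let x parts of 38% mix with y parts of 85%.
38x + 85y = 60(x + y)
38x + 85y = 60x + 60y
x(38 - 60) = y(60 - 85)
x/y = (85 - 60)/(60 - 38) = 25/22
Simplify: 25:22
Total parts = 47; one part = 19364/47 = 412.00 mL
38% solution: 25×412.00 = 10300.00 mL
85% solution: 22×412.00 = 9064.00 mL
= ratio 25:22; 10300.00 mL and 9064.00 mL

ratio 25:22; 10300.00 mL and 9064.00 mL


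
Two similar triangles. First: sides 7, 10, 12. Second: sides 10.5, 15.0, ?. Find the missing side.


Scale factor = 10.5/7 = 1.5
Missing side = 12 × 1.5
= 18.0

18.0


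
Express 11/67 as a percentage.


Percentage = (part / whole) × 100
= (11 / 67) × 100
≈ 16.42%

16.42%


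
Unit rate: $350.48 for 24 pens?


Unit rate = total / quantity
= 350.48 / 24
= $14.60 per unit

$14.60 per unit


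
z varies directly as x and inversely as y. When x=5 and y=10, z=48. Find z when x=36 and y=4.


z = k·x/y
Solve for k using the known point: k = z·y/x = 48×10/5 = 480/5 = 96.0000
Now evaluate at x=36, y=4:
z = k × 36 / 4 = (480 × 36) / (5 × 4) = 17280/20
= 864.0000

864.0000


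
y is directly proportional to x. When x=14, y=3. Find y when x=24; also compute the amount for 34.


Direct proportion: y/x = constant
k = 3/14 ≈ 0.2143
y at x=24: k × 24 = 3 × 24 / 14 = 72/14 ≈ 5.14
y at x=34: k × 34 = 3 × 34 / 14 = 102/14 ≈ 7.29
= 5.14 and 7.29

5.14 and 7.29


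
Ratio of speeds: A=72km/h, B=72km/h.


Ratio = 72:72
GCD = 72
Simplified = 1:1
Time ratio (same distance) = 1:1
Speed ratio = 1:1

1:1


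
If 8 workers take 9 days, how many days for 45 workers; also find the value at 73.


Inverse proportion: x × y = constant
k = 8 × 9 = 72
At x=45: k/45 = 1.60
At x=73: k/73 = 0.99
= 1.60 and 0.99

1.60 and 0.99


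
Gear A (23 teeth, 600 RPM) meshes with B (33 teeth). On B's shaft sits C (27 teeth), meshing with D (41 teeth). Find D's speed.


Stage 1: RPM_B = RPM_A × t_A/t_B = 600 × 23/33 = 13800/33 ≈ 418.18
B and C share a shaft → RPM_C = RPM_B
Stage 2: RPM_D = RPM_C × t_C/t_D = RPM_A × (t_A×t_C)/(t_B×t_D)
Overall ratio = (23×27)/(33×41) = 621/1353
RPM_D = 600 × 621/1353 = 372600/1353
≈ 275.39 RPM

275.39 RPM


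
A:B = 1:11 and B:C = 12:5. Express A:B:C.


Match B: multiply A:B by 12 → 12:132
Multiply B:C by 11 → 132:55
Combined: 12:132:55
GCD = 1
= 12:132:55

12:132:55


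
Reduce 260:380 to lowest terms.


GCD(260, 380) = 20
260/20 : 380/20
= 13:19

13:19


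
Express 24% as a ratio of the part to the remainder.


24% means 24 parts out of 100; remainder = 76
Part : remainder = 24:76
GCD = 4
= 6:19

6:19


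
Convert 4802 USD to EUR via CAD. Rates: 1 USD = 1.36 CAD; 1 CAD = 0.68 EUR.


Step 1: 4802 USD × 1.36 = 6530.72 CAD
Step 2: 6530.72 CAD × 0.68 = 4440.89 EUR
Implied rate USD→EUR = 1.36 × 0.68 = 0.9248
= 4440.89 EUR

4440.89 EUR


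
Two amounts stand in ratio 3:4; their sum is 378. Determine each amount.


Let A = 3k, B = 4k.
3k + 4k = 378
7k = 378 → k = 378/7 = 54
A = 3×54 = 162, B = 4×54 = 216
= A = 162, B = 216

A = 162, B = 216


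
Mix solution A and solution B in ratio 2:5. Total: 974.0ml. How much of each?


Total parts = 2 + 5 = 7
solution A: 974.0 × 2/7 = 278.3ml
solution B: 974.0 × 5/7 = 695.7ml
= 278.3ml and 695.7ml

278.3ml and 695.7ml


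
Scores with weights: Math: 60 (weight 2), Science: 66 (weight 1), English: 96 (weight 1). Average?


Numerator = 60×2 + 66×1 + 96×1
= 120 + 66 + 96
= 282
Total weight = 4
Weighted avg = 282/4
= 70.50

70.50


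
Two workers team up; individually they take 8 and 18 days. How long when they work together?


Rate of A = 1/8 per day
Rate of B = 1/18 per day
Combined rate = 1/8 + 1/18 = 26/144 ≈ 0.1806 per day
Days = 1 / combined rate = 144/26
≈ 5.54 days

5.54 days


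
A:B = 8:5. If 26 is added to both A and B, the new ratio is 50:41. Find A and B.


Let A = 8k, B = 5k.
(8k + 26) / (5k + 26) = 50/41
Cross-multiply: 41(8k + 26) = 50(5k + 26)
328k + 1066 = 250k + 1300
328k - 250k = 1300 - 1066
78k = 234
k = 234/78 = 3
A = 8×3 = 24, B = 5×3 = 15
= A = 24, B = 15

A = 24, B = 15


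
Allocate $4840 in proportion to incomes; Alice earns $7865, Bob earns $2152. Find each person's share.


Total income = 7865 + 2152 = $10017
Alice: $4840 × 7865/10017 = $3800.20
Bob: $4840 × 2152/10017 = $1039.80
= Alice: $3800.20, Bob: $1039.80

Alice: $3800.20, Bob: $1039.80


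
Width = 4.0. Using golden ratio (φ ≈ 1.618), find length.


φ = (1 + √5) / 2 ≈ 1.618
Length = width × φ = 4.0 × 1.618 = 6.472
≈ 6.47

6.47


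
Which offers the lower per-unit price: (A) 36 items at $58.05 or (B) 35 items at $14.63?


Deal A: $58.05/36 = $1.6125/unit
Deal B: $14.63/35 = $0.4180/unit
B is cheaper per unit
= Deal B

Deal B


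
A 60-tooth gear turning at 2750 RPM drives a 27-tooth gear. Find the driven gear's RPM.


Gear ratio = 60:27 = 20:9
RPM_B = RPM_A × (teeth_A / teeth_B)
= 2750 × (60/27)
= 6111.1 RPM

6111.1 RPM


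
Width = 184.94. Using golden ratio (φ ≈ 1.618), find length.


φ = (1 + √5) / 2 ≈ 1.618
Length = width × φ = 184.94 × 1.618 = 299.23292
≈ 299.23

299.23


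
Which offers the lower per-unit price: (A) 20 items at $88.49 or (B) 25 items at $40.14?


Deal A: $88.49/20 = $4.4245/unit
Deal B: $40.14/25 = $1.6056/unit
B is cheaper per unit
= Deal B

Deal B


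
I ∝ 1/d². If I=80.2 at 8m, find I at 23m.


I₁d₁² = I₂d₂²
I₂ = I₁ × (d₁/d₂)²
= 80.2 × (8/23)²
= 80.2 × 64/529
= 5132.8/529
≈ 9.7028

9.7028


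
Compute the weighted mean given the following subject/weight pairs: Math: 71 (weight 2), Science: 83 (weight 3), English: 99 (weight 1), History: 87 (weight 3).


Numerator = 71×2 + 83×3 + 99×1 + 87×3
= 142 + 249 + 99 + 261
= 751
Total weight = 9
Weighted avg = 751/9
= 83.44

83.44


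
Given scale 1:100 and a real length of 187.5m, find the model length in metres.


Model size = real / scale
= 187.5 / 100
= 1.8750 m

1.8750 m


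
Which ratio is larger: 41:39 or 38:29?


41/39 = 1.0513
38/29 = 1.3103
1.0513 < 1.3103, so 41:39 is less
= 38:29

38:29


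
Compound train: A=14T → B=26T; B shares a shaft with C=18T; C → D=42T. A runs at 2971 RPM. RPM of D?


Stage 1: RPM_B = RPM_A × t_A/t_B = 2971 × 14/26 = 41594/26 ≈ 1599.77
B and C share a shaft → RPM_C = RPM_B
Stage 2: RPM_D = RPM_C × t_C/t_D = RPM_A × (t_A×t_C)/(t_B×t_D)
Overall ratio = (14×18)/(26×42) = 252/1092
RPM_D = 2971 × 252/1092 = 748692/1092
≈ 685.62 RPM

685.62 RPM


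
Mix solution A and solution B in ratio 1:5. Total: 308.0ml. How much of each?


Total parts = 1 + 5 = 6
solution A: 308.0 × 1/6 = 51.3ml
solution B: 308.0 × 5/6 = 256.7ml
= 51.3ml and 256.7ml

51.3ml and 256.7ml


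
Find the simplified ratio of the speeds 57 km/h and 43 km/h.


Ratio = 57:43
GCD = 1
Simplified = 57:43
Time ratio (same distance) = 43:57
Speed ratio = 57:43

57:43


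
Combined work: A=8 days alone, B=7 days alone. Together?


Rate of A = 1/8 per day
Rate of B = 1/7 per day
Combined rate = 1/8 + 1/7 = 15/56 ≈ 0.2679 per day
Days = 1 / combined rate = 56/15
≈ 3.73 days

3.73 days


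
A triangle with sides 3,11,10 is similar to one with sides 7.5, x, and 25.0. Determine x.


Scale factor = 7.5/3 = 2.5
Missing side = 11 × 2.5
= 27.5

27.5


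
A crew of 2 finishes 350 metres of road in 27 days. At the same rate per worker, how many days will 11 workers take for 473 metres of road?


Days ∝ work / workers, so d₂ = d₁ × (m₁/m₂) × (w₂/w₁)
Workers factor (inverse): 2/11 ≈ 0.1818
Work factor (direct): 473/350 ≈ 1.3514
d₂ = 27 × 2/11 × 473/350 = (27 × 2 × 473) / (11 × 350) = 25542/3850
≈ 6.63 days

6.63 days


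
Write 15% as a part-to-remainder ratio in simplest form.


15% means 15 parts out of 100; remainder = 85
Part : remainder = 15:85
GCD = 5
= 3:17

3:17


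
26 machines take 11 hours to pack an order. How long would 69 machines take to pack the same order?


Inverse proportion: x × y = constant
k = 26 × 11 = 286
y₂ = k / 69 = 286 / 69
= 4.14

4.14


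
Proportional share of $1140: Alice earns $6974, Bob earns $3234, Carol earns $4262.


Total income = 6974 + 3234 + 4262 = $14470
Alice: $1140 × 6974/14470 = $549.44
Bob: $1140 × 3234/14470 = $254.79
Carol: $1140 × 4262/14470 = $335.78
= Alice: $549.44, Bob: $254.79, Carol: $335.78

Alice: $549.44, Bob: $254.79, Carol: $335.78


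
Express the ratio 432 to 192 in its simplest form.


GCD(432, 192) = 48
432/48 : 192/48
= 9:4

9:4


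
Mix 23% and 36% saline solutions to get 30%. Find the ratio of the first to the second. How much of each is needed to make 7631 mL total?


Let x parts of 23% mix with y parts of 36%.
23x + 36y = 30(x + y)
23x + 36y = 30x + 30y
x(23 - 30) = y(30 - 36)
x/y = (36 - 30)/(30 - 23) = 6/7
Simplify: 6:7
Total parts = 13; one part = 7631/13 = 587.00 mL
23% solution: 6×587.00 = 3522.00 mL
36% solution: 7×587.00 = 4109.00 mL
= ratio 6:7; 3522.00 mL and 4109.00 mL

ratio 6:7; 3522.00 mL and 4109.00 mL


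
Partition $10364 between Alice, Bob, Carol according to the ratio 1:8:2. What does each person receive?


Total parts = 1 + 8 + 2 = 11
Alice: 10364 × 1/11 = 942.18
Bob: 10364 × 8/11 = 7537.45
Carol: 10364 × 2/11 = 1884.36
= Alice: $942.18, Bob: $7537.45, Carol: $1884.36

Alice: $942.18, Bob: $7537.45, Carol: $1884.36


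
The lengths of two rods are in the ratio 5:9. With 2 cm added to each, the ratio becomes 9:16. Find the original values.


Let A = 5k, B = 9k.
(5k + 2) / (9k + 2) = 9/16
Cross-multiply: 16(5k + 2) = 9(9k + 2)
80k + 32 = 81k + 18
80k - 81k = 18 - 32
-1k = -14
k = -14/-1 = 14
A = 5×14 = 70, B = 9×14 = 126
= A = 70, B = 126

A = 70, B = 126


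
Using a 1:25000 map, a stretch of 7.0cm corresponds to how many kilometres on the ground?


Real distance = map distance × scale
= 7.0cm × 25000
= 175000 cm = 1750.0 m
= 1.750 km

1.750 km


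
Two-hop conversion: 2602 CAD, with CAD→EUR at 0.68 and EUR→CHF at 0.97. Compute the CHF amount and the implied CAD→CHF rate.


Step 1: 2602 CAD × 0.68 = 1769.36 EUR
Step 2: 1769.36 EUR × 0.97 = 1716.28 CHF
Implied rate CAD→CHF = 0.68 × 0.97 = 0.6596
= 1716.28 CHF; implied rate 0.6596 CHF/CAD

1716.28 CHF; implied rate 0.6596 CHF/CAD


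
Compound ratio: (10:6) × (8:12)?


Compound ratio = (10×8) : (6×12)
= 80:72
GCD = 8
= 10:9

10:9


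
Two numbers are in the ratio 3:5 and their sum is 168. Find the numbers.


Let A = 3k, B = 5k.
3k + 5k = 168
8k = 168 → k = 168/8 = 21
A = 3×21 = 63, B = 5×21 = 105
= A = 63, B = 105

A = 63, B = 105


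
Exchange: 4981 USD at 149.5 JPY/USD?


Amount × rate = 4981 × 149.5
= 744659.50 JPY

744659.50 JPY


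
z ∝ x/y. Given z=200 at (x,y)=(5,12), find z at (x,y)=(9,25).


z = k·x/y
Solve for k using the known point: k = z·y/x = 200×12/5 = 2400/5 = 480.0000
Now evaluate at x=9, y=25:
z = k × 9 / 25 = (2400 × 9) / (5 × 25) = 21600/125
= 172.8000

172.8000


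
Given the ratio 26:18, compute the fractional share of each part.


Total parts = 26 + 18 = 44
First part: 26/44 = 13/22
Second part: 18/44 = 9/22
= 13/22 and 9/22

13/22 and 9/22


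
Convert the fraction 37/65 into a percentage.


Percentage = (part / whole) × 100
= (37 / 65) × 100
≈ 56.92%

56.92%


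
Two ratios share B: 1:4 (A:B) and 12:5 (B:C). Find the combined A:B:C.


Match B: multiply A:B by 12 → 12:48
Multiply B:C by 4 → 48:20
Combined: 12:48:20
GCD = 4
= 3:12:5

3:12:5


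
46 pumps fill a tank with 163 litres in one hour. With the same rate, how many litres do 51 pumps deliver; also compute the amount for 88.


Direct proportion: y/x = constant
k = 163/46 ≈ 3.5435
y at x=51: k × 51 = 163 × 51 / 46 = 8313/46 ≈ 180.72
y at x=88: k × 88 = 163 × 88 / 46 = 14344/46 ≈ 311.83
= 180.72 and 311.83

180.72 and 311.83


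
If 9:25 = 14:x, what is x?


Cross multiply: 9 × x = 25 × 14
9x = 350
x = 350 / 9
= 38.89

38.89


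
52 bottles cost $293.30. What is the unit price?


Unit rate = total / quantity
= 293.30 / 52
= $5.64 per unit

$5.64 per unit


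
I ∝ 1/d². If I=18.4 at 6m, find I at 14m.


I₁d₁² = I₂d₂²
I₂ = I₁ × (d₁/d₂)²
= 18.4 × (6/14)²
= 18.4 × 36/196
= 662.4/196
≈ 3.3796

3.3796


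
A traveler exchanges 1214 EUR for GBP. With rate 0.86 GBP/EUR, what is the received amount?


Amount × rate = 1214 × 0.86
= 1044.04 GBP

1044.04 GBP


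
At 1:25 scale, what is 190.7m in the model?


Model size = real / scale
= 190.7 / 25
= 7.6280 m

7.6280 m


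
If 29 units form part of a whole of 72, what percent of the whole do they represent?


Percentage = (part / whole) × 100
= (29 / 72) × 100
≈ 40.28%

40.28%


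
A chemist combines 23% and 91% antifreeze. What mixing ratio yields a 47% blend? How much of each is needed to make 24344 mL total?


Let x parts of 23% mix with y parts of 91%.
23x + 91y = 47(x + y)
23x + 91y = 47x + 47y
x(23 - 47) = y(47 - 91)
x/y = (91 - 47)/(47 - 23) = 44/24
Simplify: 11:6
Total parts = 17; one part = 24344/17 = 1432.00 mL
23% solution: 11×1432.00 = 15752.00 mL
91% solution: 6×1432.00 = 8592.00 mL
= ratio 11:6; 15752.00 mL and 8592.00 mL

ratio 11:6; 15752.00 mL and 8592.00 mL


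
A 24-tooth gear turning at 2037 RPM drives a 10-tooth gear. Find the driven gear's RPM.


Gear ratio = 24:10 = 12:5
RPM_B = RPM_A × (teeth_A / teeth_B)
= 2037 × (24/10)
= 4888.8 RPM

4888.8 RPM


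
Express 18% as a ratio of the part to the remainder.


18% means 18 parts out of 100; remainder = 82
Part : remainder = 18:82
GCD = 2
= 9:41

9:41


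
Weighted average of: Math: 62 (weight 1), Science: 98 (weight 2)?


Numerator = 62×1 + 98×2
= 62 + 196
= 258
Total weight = 3
Weighted avg = 258/3
= 86.00

86.00


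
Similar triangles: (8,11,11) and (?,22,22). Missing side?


Scale factor = 22/11 = 2
Missing side = 8 × 2
= 16.0

16.0


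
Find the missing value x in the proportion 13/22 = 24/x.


Cross multiply: 13 × x = 22 × 24
13x = 528
x = 528 / 13
= 40.62

40.62


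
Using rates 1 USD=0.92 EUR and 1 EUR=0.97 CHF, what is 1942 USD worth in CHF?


Step 1: 1942 USD × 0.92 = 1786.64 EUR
Step 2: 1786.64 EUR × 0.97 = 1733.04 CHF
Implied rate USD→CHF = 0.92 × 0.97 = 0.8924
= 1733.04 CHF

1733.04 CHF


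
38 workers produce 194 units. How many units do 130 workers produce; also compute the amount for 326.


Direct proportion: y/x = constant
k = 194/38 ≈ 5.1053
y at x=130: k × 130 = 194 × 130 / 38 = 25220/38 ≈ 663.68
y at x=326: k × 326 = 194 × 326 / 38 = 63244/38 ≈ 1664.32
= 663.68 and 1664.32

663.68 and 1664.32


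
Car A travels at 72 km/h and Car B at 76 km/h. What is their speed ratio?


Ratio = 72:76
GCD = 4
Simplified = 18:19
Time ratio (same distance) = 19:18
Speed ratio = 18:19

18:19


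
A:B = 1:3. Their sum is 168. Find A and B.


Let A = 1k, B = 3k.
1k + 3k = 168
4k = 168 → k = 168/4 = 42
A = 1×42 = 42, B = 3×42 = 126
= A = 42, B = 126

A = 42, B = 126


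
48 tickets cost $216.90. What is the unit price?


Unit rate = total / quantity
= 216.90 / 48
= $4.52 per unit

$4.52 per unit


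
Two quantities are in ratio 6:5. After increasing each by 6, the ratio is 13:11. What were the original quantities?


Let A = 6k, B = 5k.
(6k + 6) / (5k + 6) = 13/11
Cross-multiply: 11(6k + 6) = 13(5k + 6)
66k + 66 = 65k + 78
66k - 65k = 78 - 66
1k = 12
k = 12/1 = 12
A = 6×12 = 72, B = 5×12 = 60
= A = 72, B = 60

A = 72, B = 60


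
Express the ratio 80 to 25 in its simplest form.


GCD(80, 25) = 5
80/5 : 25/5
= 16:5

16:5


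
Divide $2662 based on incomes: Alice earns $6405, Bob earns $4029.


Total income = 6405 + 4029 = $10434
Alice: $2662 × 6405/10434 = $1634.09
Bob: $2662 × 4029/10434 = $1027.91
= Alice: $1634.09, Bob: $1027.91

Alice: $1634.09, Bob: $1027.91


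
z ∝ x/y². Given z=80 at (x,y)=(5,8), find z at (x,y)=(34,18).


z = k·x/y²
Solve for k using the known point: k = z·y²/x = 80×64/5 = 5120/5 = 1024.0000
Now evaluate at x=34, y=18:
z = k × 34 / 324 = (5120 × 34) / (5 × 324) = 174080/1620
≈ 107.4568

107.4568


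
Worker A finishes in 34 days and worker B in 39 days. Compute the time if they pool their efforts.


Rate of A = 1/34 per day
Rate of B = 1/39 per day
Combined rate = 1/34 + 1/39 = 73/1326 ≈ 0.0551 per day
Days = 1 / combined rate = 1326/73
≈ 18.16 days

18.16 days


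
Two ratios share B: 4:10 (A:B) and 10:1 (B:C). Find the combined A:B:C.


Match B: multiply A:B by 10 → 40:100
Multiply B:C by 10 → 100:10
Combined: 40:100:10
GCD = 10
= 4:10:1

4:10:1


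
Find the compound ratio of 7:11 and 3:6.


Compound ratio = (7×3) : (11×6)
= 21:66
GCD = 3
= 7:22

7:22


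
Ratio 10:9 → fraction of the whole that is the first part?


Total parts = 10 + 9 = 19
First part: 10/19 = 10/19
= 10/19

10/19


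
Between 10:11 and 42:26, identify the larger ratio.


10/11 = 0.9091
42/26 = 1.6154
0.9091 < 1.6154, so 10:11 is less
= 42:26

42:26


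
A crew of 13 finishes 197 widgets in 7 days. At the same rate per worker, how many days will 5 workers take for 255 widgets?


Days ∝ work / workers, so d₂ = d₁ × (m₁/m₂) × (w₂/w₁)
Workers factor (inverse): 13/5 = 2.6000
Work factor (direct): 255/197 ≈ 1.2944
d₂ = 7 × 13/5 × 255/197 = (7 × 13 × 255) / (5 × 197) = 23205/985
≈ 23.56 days

23.56 days


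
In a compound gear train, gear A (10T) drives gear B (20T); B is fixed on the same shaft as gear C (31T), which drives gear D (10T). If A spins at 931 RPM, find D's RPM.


Stage 1: RPM_B = RPM_A × t_A/t_B = 931 × 10/20 = 9310/20 = 465.50
B and C share a shaft → RPM_C = RPM_B
Stage 2: RPM_D = RPM_C × t_C/t_D = RPM_A × (t_A×t_C)/(t_B×t_D)
Overall ratio = (10×31)/(20×10) = 310/200
RPM_D = 931 × 310/200 = 288610/200
= 1443.05 RPM

1443.05 RPM


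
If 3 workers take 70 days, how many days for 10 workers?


Inverse proportion: x × y = constant
k = 3 × 70 = 210
y₂ = k / 10 = 210 / 10
= 21.00

21.00


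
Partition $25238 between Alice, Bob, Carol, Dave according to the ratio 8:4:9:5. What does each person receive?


Total parts = 8 + 4 + 9 + 5 = 26
Alice: 25238 × 8/26 = 7765.54
Bob: 25238 × 4/26 = 3882.77
Carol: 25238 × 9/26 = 8736.23
Dave: 25238 × 5/26 = 4853.46
= Alice: $7765.54, Bob: $3882.77, Carol: $8736.23, Dave: $4853.46

Alice: $7765.54, Bob: $3882.77, Carol: $8736.23, Dave: $4853.46


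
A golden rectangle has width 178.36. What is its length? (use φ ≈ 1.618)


φ = (1 + √5) / 2 ≈ 1.618
Length = width × φ = 178.36 × 1.618 = 288.58648
≈ 288.59

288.59


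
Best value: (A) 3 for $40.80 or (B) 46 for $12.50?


Deal A: $40.80/3 = $13.6000/unit
Deal B: $12.50/46 = $0.2717/unit
B is cheaper per unit
= Deal B

Deal B


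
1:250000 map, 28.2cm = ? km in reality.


Real distance = map distance × scale
= 28.2cm × 250000
= 7050000 cm = 70500.0 m
= 70.500 km

70.500 km


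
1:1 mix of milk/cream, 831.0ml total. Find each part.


Total parts = 1 + 1 = 2
milk: 831.0 × 1/2 = 415.5ml
cream: 831.0 × 1/2 = 415.5ml
= 415.5ml and 415.5ml

415.5ml and 415.5ml


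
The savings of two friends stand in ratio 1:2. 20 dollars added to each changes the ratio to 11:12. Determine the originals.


Let A = 1k, B = 2k.
(1k + 20) / (2k + 20) = 11/12
Cross-multiply: 12(1k + 20) = 11(2k + 20)
12k + 240 = 22k + 220
12k - 22k = 220 - 240
-10k = -20
k = -20/-10 = 2
A = 1×2 = 2, B = 2×2 = 4
= A = 2, B = 4

A = 2, B = 4


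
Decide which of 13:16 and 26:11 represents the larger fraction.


13/16 = 0.8125
26/11 = 2.3636
0.8125 < 2.3636, so 13:16 is less
= 26:11

26:11


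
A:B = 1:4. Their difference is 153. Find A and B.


Let A = 1k, B = 4k.
4k - 1k = 153
3k = 153 → k = 153/3 = 51
A = 1×51 = 51, B = 4×51 = 204
= A = 51, B = 204

A = 51, B = 204


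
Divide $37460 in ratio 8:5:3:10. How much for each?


Total parts = 8 + 5 + 3 + 10 = 26
Part 1: 37460 × 8/26 = 11526.15
Part 2: 37460 × 5/26 = 7203.85
Part 3: 37460 × 3/26 = 4322.31
Part 4: 37460 × 10/26 = 14407.69
= Part 1: $11526.15, Part 2: $7203.85, Part 3: $4322.31, Part 4: $14407.69

Part 1: $11526.15, Part 2: $7203.85, Part 3: $4322.31, Part 4: $14407.69


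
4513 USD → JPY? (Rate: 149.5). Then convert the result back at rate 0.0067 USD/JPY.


Amount × rate = 4513 × 149.5 = 674693.50 JPY
Round-trip: 674693.50 × 0.0067 = 4520.45 USD
= 674693.50 JPY, then 4520.45 USD

674693.50 JPY, then 4520.45 USD


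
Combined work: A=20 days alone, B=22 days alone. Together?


Rate of A = 1/20 per day
Rate of B = 1/22 per day
Combined rate = 1/20 + 1/22 = 42/440 ≈ 0.0955 per day
Days = 1 / combined rate = 440/42
≈ 10.48 days

10.48 days


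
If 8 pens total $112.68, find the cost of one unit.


Unit rate = total / quantity
= 112.68 / 8
= $14.09 per unit

$14.09 per unit


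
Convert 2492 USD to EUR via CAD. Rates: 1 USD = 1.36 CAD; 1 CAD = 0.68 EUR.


Step 1: 2492 USD × 1.36 = 3389.12 CAD
Step 2: 3389.12 CAD × 0.68 = 2304.60 EUR
Implied rate USD→EUR = 1.36 × 0.68 = 0.9248
= 2304.60 EUR

2304.60 EUR


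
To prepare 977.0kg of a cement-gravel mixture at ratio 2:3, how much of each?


Total parts = 2 + 3 = 5
cement: 977.0 × 2/5 = 390.8kg
gravel: 977.0 × 3/5 = 586.2kg
= 390.8kg and 586.2kg

390.8kg and 586.2kg


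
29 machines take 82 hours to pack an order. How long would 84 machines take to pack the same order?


Inverse proportion: x × y = constant
k = 29 × 82 = 2378
y₂ = k / 84 = 2378 / 84
= 28.31

28.31


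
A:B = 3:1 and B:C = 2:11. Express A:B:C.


Match B: multiply A:B by 2 → 6:2
Multiply B:C by 1 → 2:11
Combined: 6:2:11
GCD = 1
= 6:2:11

6:2:11


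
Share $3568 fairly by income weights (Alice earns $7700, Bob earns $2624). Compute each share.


Total income = 7700 + 2624 = $10324
Alice: $3568 × 7700/10324 = $2661.14
Bob: $3568 × 2624/10324 = $906.86
= Alice: $2661.14, Bob: $906.86

Alice: $2661.14, Bob: $906.86


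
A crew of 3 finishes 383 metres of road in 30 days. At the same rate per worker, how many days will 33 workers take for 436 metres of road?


Days ∝ work / workers, so d₂ = d₁ × (m₁/m₂) × (w₂/w₁)
Workers factor (inverse): 3/33 ≈ 0.0909
Work factor (direct): 436/383 ≈ 1.1384
d₂ = 30 × 3/33 × 436/383 = (30 × 3 × 436) / (33 × 383) = 39240/12639
≈ 3.10 days

3.10 days


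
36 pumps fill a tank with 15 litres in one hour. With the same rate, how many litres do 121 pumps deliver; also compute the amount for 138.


Direct proportion: y/x = constant
k = 15/36 ≈ 0.4167
y at x=121: k × 121 = 15 × 121 / 36 = 1815/36 ≈ 50.42
y at x=138: k × 138 = 15 × 138 / 36 = 2070/36 = 57.50
= 50.42 and 57.50

50.42 and 57.50


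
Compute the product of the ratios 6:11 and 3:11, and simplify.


Compound ratio = (6×3) : (11×11)
= 18:121
GCD = 1
= 18:121

18:121


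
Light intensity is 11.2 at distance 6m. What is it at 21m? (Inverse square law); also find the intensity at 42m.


I₁d₁² = I₂d₂²
I at 21m = 11.2 × (6/21)² = 11.2 × 36/441 = 403.2/441 ≈ 0.9143
I at 42m = 11.2 × (6/42)² = 11.2 × 36/1764 = 403.2/1764 ≈ 0.2286
= 0.9143 and 0.2286

0.9143 and 0.2286


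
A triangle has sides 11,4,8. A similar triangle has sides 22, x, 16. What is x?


Scale factor = 22/11 = 2
Missing side = 4 × 2
= 8.0

8.0


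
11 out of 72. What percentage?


Percentage = (part / whole) × 100
= (11 / 72) × 100
≈ 15.28%

15.28%


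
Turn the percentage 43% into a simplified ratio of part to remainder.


43% means 43 parts out of 100; remainder = 57
Part : remainder = 43:57
GCD = 1
= 43:57

43:57


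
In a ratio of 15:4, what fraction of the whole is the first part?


Total parts = 15 + 4 = 19
First part: 15/19 = 15/19
= 15/19

15/19


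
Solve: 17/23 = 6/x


Cross multiply: 17 × x = 23 × 6
17x = 138
x = 138 / 17
= 8.12

8.12


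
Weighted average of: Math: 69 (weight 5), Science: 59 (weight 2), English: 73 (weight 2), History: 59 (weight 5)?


Numerator = 69×5 + 59×2 + 73×2 + 59×5
= 345 + 118 + 146 + 295
= 904
Total weight = 14
Weighted avg = 904/14
= 64.57

64.57


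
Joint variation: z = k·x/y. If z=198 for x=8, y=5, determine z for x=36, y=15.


z = k·x/y
Solve for k using the known point: k = z·y/x = 198×5/8 = 990/8 = 123.7500
Now evaluate at x=36, y=15:
z = k × 36 / 15 = (990 × 36) / (8 × 15) = 35640/120
= 297.0000

297.0000


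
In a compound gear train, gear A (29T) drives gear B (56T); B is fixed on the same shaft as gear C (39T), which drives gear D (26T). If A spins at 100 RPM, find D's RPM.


Stage 1: RPM_B = RPM_A × t_A/t_B = 100 × 29/56 = 2900/56 ≈ 51.79
B and C share a shaft → RPM_C = RPM_B
Stage 2: RPM_D = RPM_C × t_C/t_D = RPM_A × (t_A×t_C)/(t_B×t_D)
Overall ratio = (29×39)/(56×26) = 1131/1456
RPM_D = 100 × 1131/1456 = 113100/1456
≈ 77.68 RPM

77.68 RPM


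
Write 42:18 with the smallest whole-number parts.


GCD(42, 18) = 6
42/6 : 18/6
= 7:3

7:3


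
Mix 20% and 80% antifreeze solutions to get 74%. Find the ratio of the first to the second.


Let x parts of 20% mix with y parts of 80%.
20x + 80y = 74(x + y)
20x + 80y = 74x + 74y
x(20 - 74) = y(74 - 80)
x/y = (80 - 74)/(74 - 20) = 6/54
Simplify: 1:9
= 1:9

1:9


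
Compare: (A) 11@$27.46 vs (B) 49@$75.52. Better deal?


Deal A: $27.46/11 = $2.4964/unit
Deal B: $75.52/49 = $1.5412/unit
B is cheaper per unit
= Deal B

Deal B


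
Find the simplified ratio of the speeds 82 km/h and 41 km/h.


Ratio = 82:41
GCD = 41
Simplified = 2:1
Time ratio (same distance) = 1:2
Speed ratio = 2:1

2:1


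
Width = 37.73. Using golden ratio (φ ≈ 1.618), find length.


φ = (1 + √5) / 2 ≈ 1.618
Length = width × φ = 37.73 × 1.618 = 61.04714
≈ 61.05

61.05


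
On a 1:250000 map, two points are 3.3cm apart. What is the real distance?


Real distance = map distance × scale
= 3.3cm × 250000
= 825000 cm = 8250.0 m
= 8.250 km

8.250 km


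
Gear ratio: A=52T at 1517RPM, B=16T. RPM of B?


Gear ratio = 52:16 = 13:4
RPM_B = RPM_A × (teeth_A / teeth_B)
= 1517 × (52/16)
= 4930.3 RPM

4930.3 RPM


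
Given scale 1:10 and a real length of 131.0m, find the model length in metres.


Model size = real / scale
= 131.0 / 10
= 13.1000 m

13.1000 m


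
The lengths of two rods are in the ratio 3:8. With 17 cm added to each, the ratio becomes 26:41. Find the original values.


Let A = 3k, B = 8k.
(3k + 17) / (8k + 17) = 26/41
Cross-multiply: 41(3k + 17) = 26(8k + 17)
123k + 697 = 208k + 442
123k - 208k = 442 - 697
-85k = -255
k = -255/-85 = 3
A = 3×3 = 9, B = 8×3 = 24
= A = 9, B = 24

A = 9, B = 24


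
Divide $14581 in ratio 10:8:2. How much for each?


Total parts = 10 + 8 + 2 = 20
Part 1: 14581 × 10/20 = 7290.50
Part 2: 14581 × 8/20 = 5832.40
Part 3: 14581 × 2/20 = 1458.10
= Part 1: $7290.50, Part 2: $5832.40, Part 3: $1458.10

Part 1: $7290.50, Part 2: $5832.40, Part 3: $1458.10


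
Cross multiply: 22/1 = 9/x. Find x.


Cross multiply: 22 × x = 1 × 9
22x = 9
x = 9 / 22
= 0.41

0.41


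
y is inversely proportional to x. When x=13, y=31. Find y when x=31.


Inverse proportion: x × y = constant
k = 13 × 31 = 403
y₂ = k / 31 = 403 / 31
= 13.00

13.00


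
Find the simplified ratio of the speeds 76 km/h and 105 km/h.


Ratio = 76:105
GCD = 1
Simplified = 76:105
Time ratio (same distance) = 105:76
Speed ratio = 76:105

76:105


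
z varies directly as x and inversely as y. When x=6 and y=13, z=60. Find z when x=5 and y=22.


z = k·x/y
Solve for k using the known point: k = z·y/x = 60×13/6 = 780/6 = 130.0000
Now evaluate at x=5, y=22:
z = k × 5 / 22 = (780 × 5) / (6 × 22) = 3900/132
≈ 29.5455

29.5455


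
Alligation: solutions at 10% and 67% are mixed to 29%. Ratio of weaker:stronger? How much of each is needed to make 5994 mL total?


Let x parts of 10% mix with y parts of 67%.
10x + 67y = 29(x + y)
10x + 67y = 29x + 29y
x(10 - 29) = y(29 - 67)
x/y = (67 - 29)/(29 - 10) = 38/19
Simplify: 2:1
Total parts = 3; one part = 5994/3 = 1998.00 mL
10% solution: 2×1998.00 = 3996.00 mL
67% solution: 1×1998.00 = 1998.00 mL
= ratio 2:1; 3996.00 mL and 1998.00 mL

ratio 2:1; 3996.00 mL and 1998.00 mL


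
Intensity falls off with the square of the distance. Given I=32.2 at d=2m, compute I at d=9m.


I₁d₁² = I₂d₂²
I₂ = I₁ × (d₁/d₂)²
= 32.2 × (2/9)²
= 32.2 × 4/81
= 128.8/81
≈ 1.5901

1.5901


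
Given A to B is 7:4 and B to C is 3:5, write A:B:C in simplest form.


Match B: multiply A:B by 3 → 21:12
Multiply B:C by 4 → 12:20
Combined: 21:12:20
GCD = 1
= 21:12:20

21:12:20


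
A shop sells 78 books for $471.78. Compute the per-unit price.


Unit rate = total / quantity
= 471.78 / 78
= $6.05 per unit

$6.05 per unit


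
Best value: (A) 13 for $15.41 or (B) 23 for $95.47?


Deal A: $15.41/13 = $1.1854/unit
Deal B: $95.47/23 = $4.1509/unit
A is cheaper per unit
= Deal A

Deal A


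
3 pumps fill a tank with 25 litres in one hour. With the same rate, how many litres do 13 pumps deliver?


Direct proportion: y/x = constant
k = 25/3 ≈ 8.3333
y₂ = k × 13 = 25 × 13 / 3 = 325/3
≈ 108.33

108.33


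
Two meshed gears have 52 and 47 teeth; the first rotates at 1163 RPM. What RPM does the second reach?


Gear ratio = 52:47 = 52:47
RPM_B = RPM_A × (teeth_A / teeth_B)
= 1163 × (52/47)
= 1286.7 RPM

1286.7 RPM


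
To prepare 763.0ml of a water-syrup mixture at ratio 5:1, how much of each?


Total parts = 5 + 1 = 6
water: 763.0 × 5/6 = 635.8ml
syrup: 763.0 × 1/6 = 127.2ml
= 635.8ml and 127.2ml

635.8ml and 127.2ml


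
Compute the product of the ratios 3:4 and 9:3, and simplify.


Compound ratio = (3×9) : (4×3)
= 27:12
GCD = 3
= 9:4

9:4


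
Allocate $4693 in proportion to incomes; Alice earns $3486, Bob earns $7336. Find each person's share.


Total income = 3486 + 7336 = $10822
Alice: $4693 × 3486/10822 = $1511.72
Bob: $4693 × 7336/10822 = $3181.28
= Alice: $1511.72, Bob: $3181.28

Alice: $1511.72, Bob: $3181.28


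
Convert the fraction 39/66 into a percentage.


Percentage = (part / whole) × 100
= (39 / 66) × 100
≈ 59.09%

59.09%


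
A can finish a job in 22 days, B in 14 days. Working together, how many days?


Rate of A = 1/22 per day
Rate of B = 1/14 per day
Combined rate = 1/22 + 1/14 = 36/308 ≈ 0.1169 per day
Days = 1 / combined rate = 308/36
≈ 8.56 days

8.56 days


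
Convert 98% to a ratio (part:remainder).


98% means 98 parts out of 100; remainder = 2
Part : remainder = 98:2
GCD = 2
= 49:1

49:1


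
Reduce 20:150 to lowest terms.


GCD(20, 150) = 10
20/10 : 150/10
= 2:15

2:15


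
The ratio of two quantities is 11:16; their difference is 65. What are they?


Let A = 11k, B = 16k.
16k - 11k = 65
5k = 65 → k = 65/5 = 13
A = 11×13 = 143, B = 16×13 = 208
= A = 143, B = 208

A = 143, B = 208


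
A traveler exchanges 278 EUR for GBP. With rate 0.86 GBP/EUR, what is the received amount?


Amount × rate = 278 × 0.86
= 239.08 GBP

239.08 GBP


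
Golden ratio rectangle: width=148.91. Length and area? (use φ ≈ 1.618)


φ = (1 + √5) / 2 ≈ 1.618
Length = width × φ = 148.91 × 1.618 = 240.93638
≈ 240.94
Area = width × length = 148.91 × 240.93638 = 35877.8363458 ≈ 35877.84
= Length: 240.94, Area: 35877.84

Length: 240.94, Area: 35877.84


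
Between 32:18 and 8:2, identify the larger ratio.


32/18 = 1.7778
8/2 = 4.0000
1.7778 < 4.0000, so 32:18 is less
= 8:2

8:2


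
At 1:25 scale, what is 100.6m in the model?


Model size = real / scale
= 100.6 / 25
= 4.0240 m

4.0240 m


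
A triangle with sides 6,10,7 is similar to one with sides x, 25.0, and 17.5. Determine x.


Scale factor = 25.0/10 = 2.5
Missing side = 6 × 2.5
= 15.0

15.0


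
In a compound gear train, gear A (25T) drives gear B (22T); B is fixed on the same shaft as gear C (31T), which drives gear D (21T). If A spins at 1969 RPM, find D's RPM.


Stage 1: RPM_B = RPM_A × t_A/t_B = 1969 × 25/22 = 49225/22 = 2237.50
B and C share a shaft → RPM_C = RPM_B
Stage 2: RPM_D = RPM_C × t_C/t_D = RPM_A × (t_A×t_C)/(t_B×t_D)
Overall ratio = (25×31)/(22×21) = 775/462
RPM_D = 1969 × 775/462 = 1525975/462
≈ 3302.98 RPM

3302.98 RPM


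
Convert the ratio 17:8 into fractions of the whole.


Total parts = 17 + 8 = 25
First part: 17/25 = 17/25
Second part: 8/25 = 8/25
= 17/25 and 8/25

17/25 and 8/25


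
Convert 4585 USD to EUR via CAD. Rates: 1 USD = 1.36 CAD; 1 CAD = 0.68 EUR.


Step 1: 4585 USD × 1.36 = 6235.60 CAD
Step 2: 6235.60 CAD × 0.68 = 4240.21 EUR
Implied rate USD→EUR = 1.36 × 0.68 = 0.9248
= 4240.21 EUR

4240.21 EUR


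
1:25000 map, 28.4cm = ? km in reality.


Real distance = map distance × scale
= 28.4cm × 25000
= 710000 cm = 7100.0 m
= 7.100 km

7.100 km


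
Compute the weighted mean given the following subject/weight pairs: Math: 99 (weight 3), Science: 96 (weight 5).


Numerator = 99×3 + 96×5
= 297 + 480
= 777
Total weight = 8
Weighted avg = 777/8
= 97.13

97.13


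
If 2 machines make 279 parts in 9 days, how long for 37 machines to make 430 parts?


Days ∝ work / workers, so d₂ = d₁ × (m₁/m₂) × (w₂/w₁)
Workers factor (inverse): 2/37 ≈ 0.0541
Work factor (direct): 430/279 ≈ 1.5412
d₂ = 9 × 2/37 × 430/279 = (9 × 2 × 430) / (37 × 279) = 7740/10323
≈ 0.75 days

0.75 days


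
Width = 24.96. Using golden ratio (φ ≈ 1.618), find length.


φ = (1 + √5) / 2 ≈ 1.618
Length = width × φ = 24.96 × 1.618 = 40.38528
≈ 40.39

40.39


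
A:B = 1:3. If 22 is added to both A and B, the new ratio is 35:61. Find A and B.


Let A = 1k, B = 3k.
(1k + 22) / (3k + 22) = 35/61
Cross-multiply: 61(1k + 22) = 35(3k + 22)
61k + 1342 = 105k + 770
61k - 105k = 770 - 1342
-44k = -572
k = -572/-44 = 13
A = 1×13 = 13, B = 3×13 = 39
= A = 13, B = 39

A = 13, B = 39


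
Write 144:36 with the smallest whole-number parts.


GCD(144, 36) = 36
144/36 : 36/36
= 4:1

4:1


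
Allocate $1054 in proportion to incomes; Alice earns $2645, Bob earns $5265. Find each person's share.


Total income = 2645 + 5265 = $7910
Alice: $1054 × 2645/7910 = $352.44
Bob: $1054 × 5265/7910 = $701.56
= Alice: $352.44, Bob: $701.56

Alice: $352.44, Bob: $701.56


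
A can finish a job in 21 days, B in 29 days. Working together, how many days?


Rate of A = 1/21 per day
Rate of B = 1/29 per day
Combined rate = 1/21 + 1/29 = 50/609 ≈ 0.0821 per day
Days = 1 / combined rate = 609/50
= 12.18 days

12.18 days


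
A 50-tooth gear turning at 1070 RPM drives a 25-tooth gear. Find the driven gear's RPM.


Gear ratio = 50:25 = 2:1
RPM_B = RPM_A × (teeth_A / teeth_B)
= 1070 × (50/25)
= 2140.0 RPM

2140.0 RPM


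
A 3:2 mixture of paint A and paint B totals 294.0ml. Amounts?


Total parts = 3 + 2 = 5
paint A: 294.0 × 3/5 = 176.4ml
paint B: 294.0 × 2/5 = 117.6ml
= 176.4ml and 117.6ml

176.4ml and 117.6ml


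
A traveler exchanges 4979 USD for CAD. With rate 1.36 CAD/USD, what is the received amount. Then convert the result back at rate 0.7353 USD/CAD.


Amount × rate = 4979 × 1.36 = 6771.44 CAD
Round-trip: 6771.44 × 0.7353 = 4979.04 USD
= 6771.44 CAD, then 4979.04 USD

6771.44 CAD, then 4979.04 USD


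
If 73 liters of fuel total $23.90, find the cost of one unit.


Unit rate = total / quantity
= 23.90 / 73
= $0.33 per unit

$0.33 per unit


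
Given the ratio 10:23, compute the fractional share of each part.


Total parts = 10 + 23 = 33
First part: 10/33 = 10/33
Second part: 23/33 = 23/33
= 10/33 and 23/33

10/33 and 23/33


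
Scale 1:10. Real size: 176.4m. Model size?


Model size = real / scale
= 176.4 / 10
= 17.6400 m

17.6400 m


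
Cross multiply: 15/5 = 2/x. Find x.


Cross multiply: 15 × x = 5 × 2
15x = 10
x = 10 / 15
= 0.67

0.67


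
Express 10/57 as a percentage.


Percentage = (part / whole) × 100
= (10 / 57) × 100
≈ 17.54%

17.54%


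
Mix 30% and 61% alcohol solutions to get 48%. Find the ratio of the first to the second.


Let x parts of 30% mix with y parts of 61%.
30x + 61y = 48(x + y)
30x + 61y = 48x + 48y
x(30 - 48) = y(48 - 61)
x/y = (61 - 48)/(48 - 30) = 13/18
Simplify: 13:18
= 13:18

13:18


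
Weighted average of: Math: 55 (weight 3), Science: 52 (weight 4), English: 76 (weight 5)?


Numerator = 55×3 + 52×4 + 76×5
= 165 + 208 + 380
= 753
Total weight = 12
Weighted avg = 753/12
= 62.75

62.75


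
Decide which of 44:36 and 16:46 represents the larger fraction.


44/36 = 1.2222
16/46 = 0.3478
1.2222 > 0.3478, so 44:36 is greater
= 44:36

44:36


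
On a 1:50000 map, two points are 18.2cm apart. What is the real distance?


Real distance = map distance × scale
= 18.2cm × 50000
= 910000 cm = 9100.0 m
= 9.100 km

9.100 km


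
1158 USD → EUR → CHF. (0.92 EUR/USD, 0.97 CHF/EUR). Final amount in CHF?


Step 1: 1158 USD × 0.92 = 1065.36 EUR
Step 2: 1065.36 EUR × 0.97 = 1033.40 CHF
Implied rate USD→CHF = 0.92 × 0.97 = 0.8924
= 1033.40 CHF

1033.40 CHF
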